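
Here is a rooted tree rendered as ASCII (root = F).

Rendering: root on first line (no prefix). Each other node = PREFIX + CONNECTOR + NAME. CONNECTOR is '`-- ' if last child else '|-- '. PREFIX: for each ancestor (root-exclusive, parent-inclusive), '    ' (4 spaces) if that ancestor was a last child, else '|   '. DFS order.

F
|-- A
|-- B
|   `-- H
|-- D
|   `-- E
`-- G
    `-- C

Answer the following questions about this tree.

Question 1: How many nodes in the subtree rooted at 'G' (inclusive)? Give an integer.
Subtree rooted at G contains: C, G
Count = 2

Answer: 2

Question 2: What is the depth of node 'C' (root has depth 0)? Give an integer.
Answer: 2

Derivation:
Path from root to C: F -> G -> C
Depth = number of edges = 2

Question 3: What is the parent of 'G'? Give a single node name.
Scan adjacency: G appears as child of F

Answer: F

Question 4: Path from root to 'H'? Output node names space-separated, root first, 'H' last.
Walk down from root: F -> B -> H

Answer: F B H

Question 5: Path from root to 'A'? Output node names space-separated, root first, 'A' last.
Walk down from root: F -> A

Answer: F A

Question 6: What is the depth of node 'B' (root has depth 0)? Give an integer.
Answer: 1

Derivation:
Path from root to B: F -> B
Depth = number of edges = 1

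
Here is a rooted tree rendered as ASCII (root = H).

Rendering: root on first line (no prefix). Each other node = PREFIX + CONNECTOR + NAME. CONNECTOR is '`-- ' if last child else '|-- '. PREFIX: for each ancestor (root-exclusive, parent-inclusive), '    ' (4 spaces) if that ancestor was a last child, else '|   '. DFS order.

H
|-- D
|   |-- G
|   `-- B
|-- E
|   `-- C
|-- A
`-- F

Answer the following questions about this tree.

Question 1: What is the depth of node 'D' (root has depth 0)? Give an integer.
Answer: 1

Derivation:
Path from root to D: H -> D
Depth = number of edges = 1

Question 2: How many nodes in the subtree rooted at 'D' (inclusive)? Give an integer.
Subtree rooted at D contains: B, D, G
Count = 3

Answer: 3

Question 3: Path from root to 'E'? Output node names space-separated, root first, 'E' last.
Walk down from root: H -> E

Answer: H E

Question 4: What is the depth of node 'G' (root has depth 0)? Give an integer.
Answer: 2

Derivation:
Path from root to G: H -> D -> G
Depth = number of edges = 2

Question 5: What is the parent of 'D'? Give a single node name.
Answer: H

Derivation:
Scan adjacency: D appears as child of H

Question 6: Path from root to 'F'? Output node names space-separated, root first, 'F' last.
Answer: H F

Derivation:
Walk down from root: H -> F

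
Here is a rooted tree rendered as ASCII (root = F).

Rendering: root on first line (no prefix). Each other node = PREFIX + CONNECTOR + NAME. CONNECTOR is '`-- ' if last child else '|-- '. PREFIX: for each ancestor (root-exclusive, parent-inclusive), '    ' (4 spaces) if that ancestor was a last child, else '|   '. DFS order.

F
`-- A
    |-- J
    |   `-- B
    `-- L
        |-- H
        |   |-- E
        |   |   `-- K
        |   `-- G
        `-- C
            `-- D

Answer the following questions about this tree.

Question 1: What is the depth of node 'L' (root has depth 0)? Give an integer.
Path from root to L: F -> A -> L
Depth = number of edges = 2

Answer: 2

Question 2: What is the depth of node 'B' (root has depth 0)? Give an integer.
Path from root to B: F -> A -> J -> B
Depth = number of edges = 3

Answer: 3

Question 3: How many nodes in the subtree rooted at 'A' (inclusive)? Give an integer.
Answer: 10

Derivation:
Subtree rooted at A contains: A, B, C, D, E, G, H, J, K, L
Count = 10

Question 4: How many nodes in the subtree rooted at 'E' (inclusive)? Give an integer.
Subtree rooted at E contains: E, K
Count = 2

Answer: 2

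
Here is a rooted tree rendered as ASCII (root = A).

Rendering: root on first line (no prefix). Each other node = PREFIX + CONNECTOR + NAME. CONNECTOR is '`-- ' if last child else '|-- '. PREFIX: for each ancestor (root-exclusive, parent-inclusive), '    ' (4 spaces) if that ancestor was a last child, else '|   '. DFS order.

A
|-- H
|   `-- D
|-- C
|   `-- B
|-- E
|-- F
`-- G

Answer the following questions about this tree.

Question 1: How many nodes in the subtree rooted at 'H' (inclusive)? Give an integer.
Subtree rooted at H contains: D, H
Count = 2

Answer: 2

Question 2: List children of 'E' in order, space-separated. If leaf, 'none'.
Node E's children (from adjacency): (leaf)

Answer: none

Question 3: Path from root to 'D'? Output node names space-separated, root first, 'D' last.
Walk down from root: A -> H -> D

Answer: A H D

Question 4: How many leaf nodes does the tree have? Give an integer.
Answer: 5

Derivation:
Leaves (nodes with no children): B, D, E, F, G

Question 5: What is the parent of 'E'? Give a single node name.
Answer: A

Derivation:
Scan adjacency: E appears as child of A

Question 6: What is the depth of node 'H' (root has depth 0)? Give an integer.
Path from root to H: A -> H
Depth = number of edges = 1

Answer: 1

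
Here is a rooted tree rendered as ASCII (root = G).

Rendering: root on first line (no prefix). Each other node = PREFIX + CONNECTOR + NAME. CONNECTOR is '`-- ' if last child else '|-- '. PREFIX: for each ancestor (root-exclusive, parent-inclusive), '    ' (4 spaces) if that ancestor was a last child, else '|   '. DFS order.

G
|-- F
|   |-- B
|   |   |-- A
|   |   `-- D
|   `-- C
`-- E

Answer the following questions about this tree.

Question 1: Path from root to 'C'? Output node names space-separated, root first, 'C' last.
Walk down from root: G -> F -> C

Answer: G F C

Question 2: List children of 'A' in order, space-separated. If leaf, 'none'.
Node A's children (from adjacency): (leaf)

Answer: none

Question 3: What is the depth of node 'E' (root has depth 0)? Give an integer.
Path from root to E: G -> E
Depth = number of edges = 1

Answer: 1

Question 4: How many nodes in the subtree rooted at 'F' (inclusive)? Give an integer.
Answer: 5

Derivation:
Subtree rooted at F contains: A, B, C, D, F
Count = 5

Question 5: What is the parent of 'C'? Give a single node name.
Scan adjacency: C appears as child of F

Answer: F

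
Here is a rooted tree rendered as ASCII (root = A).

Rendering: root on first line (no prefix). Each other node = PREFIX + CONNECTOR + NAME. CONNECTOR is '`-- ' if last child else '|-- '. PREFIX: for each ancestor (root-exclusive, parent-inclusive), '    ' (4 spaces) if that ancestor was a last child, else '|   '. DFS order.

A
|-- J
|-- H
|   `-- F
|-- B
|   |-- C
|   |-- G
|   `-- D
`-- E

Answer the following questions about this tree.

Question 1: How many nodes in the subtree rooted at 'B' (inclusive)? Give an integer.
Answer: 4

Derivation:
Subtree rooted at B contains: B, C, D, G
Count = 4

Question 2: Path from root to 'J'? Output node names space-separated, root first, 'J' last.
Answer: A J

Derivation:
Walk down from root: A -> J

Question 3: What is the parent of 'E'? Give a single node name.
Answer: A

Derivation:
Scan adjacency: E appears as child of A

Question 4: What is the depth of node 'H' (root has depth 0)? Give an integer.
Path from root to H: A -> H
Depth = number of edges = 1

Answer: 1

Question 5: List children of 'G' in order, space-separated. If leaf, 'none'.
Node G's children (from adjacency): (leaf)

Answer: none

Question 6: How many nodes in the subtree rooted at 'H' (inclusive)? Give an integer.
Subtree rooted at H contains: F, H
Count = 2

Answer: 2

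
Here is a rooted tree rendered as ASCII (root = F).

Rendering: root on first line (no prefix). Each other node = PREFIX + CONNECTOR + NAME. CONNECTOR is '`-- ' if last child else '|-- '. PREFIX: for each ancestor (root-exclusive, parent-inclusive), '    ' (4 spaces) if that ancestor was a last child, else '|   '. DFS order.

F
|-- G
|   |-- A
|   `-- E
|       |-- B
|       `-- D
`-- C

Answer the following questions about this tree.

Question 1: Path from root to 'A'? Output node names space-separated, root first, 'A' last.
Answer: F G A

Derivation:
Walk down from root: F -> G -> A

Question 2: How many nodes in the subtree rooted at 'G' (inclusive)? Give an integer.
Subtree rooted at G contains: A, B, D, E, G
Count = 5

Answer: 5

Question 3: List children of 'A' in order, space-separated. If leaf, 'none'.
Answer: none

Derivation:
Node A's children (from adjacency): (leaf)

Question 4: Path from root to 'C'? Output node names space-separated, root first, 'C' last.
Walk down from root: F -> C

Answer: F C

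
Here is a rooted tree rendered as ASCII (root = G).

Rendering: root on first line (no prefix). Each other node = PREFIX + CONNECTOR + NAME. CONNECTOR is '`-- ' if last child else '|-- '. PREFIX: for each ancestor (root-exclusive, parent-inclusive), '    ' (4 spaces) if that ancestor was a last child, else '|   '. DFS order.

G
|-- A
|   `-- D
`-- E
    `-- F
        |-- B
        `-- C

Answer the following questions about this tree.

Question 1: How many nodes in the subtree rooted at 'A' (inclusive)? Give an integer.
Subtree rooted at A contains: A, D
Count = 2

Answer: 2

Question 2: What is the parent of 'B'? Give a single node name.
Scan adjacency: B appears as child of F

Answer: F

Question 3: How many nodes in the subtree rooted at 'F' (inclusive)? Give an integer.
Subtree rooted at F contains: B, C, F
Count = 3

Answer: 3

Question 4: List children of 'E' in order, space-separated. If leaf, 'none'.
Answer: F

Derivation:
Node E's children (from adjacency): F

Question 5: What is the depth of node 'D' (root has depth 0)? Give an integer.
Answer: 2

Derivation:
Path from root to D: G -> A -> D
Depth = number of edges = 2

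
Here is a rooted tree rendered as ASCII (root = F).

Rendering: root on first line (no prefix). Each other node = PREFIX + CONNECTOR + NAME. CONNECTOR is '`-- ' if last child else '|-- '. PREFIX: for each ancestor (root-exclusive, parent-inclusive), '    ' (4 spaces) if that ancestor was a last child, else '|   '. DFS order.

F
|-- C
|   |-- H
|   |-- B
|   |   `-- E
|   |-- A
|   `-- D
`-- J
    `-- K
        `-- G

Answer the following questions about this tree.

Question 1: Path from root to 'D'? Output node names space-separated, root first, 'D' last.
Answer: F C D

Derivation:
Walk down from root: F -> C -> D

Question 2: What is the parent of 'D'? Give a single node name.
Scan adjacency: D appears as child of C

Answer: C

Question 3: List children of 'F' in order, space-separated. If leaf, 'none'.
Node F's children (from adjacency): C, J

Answer: C J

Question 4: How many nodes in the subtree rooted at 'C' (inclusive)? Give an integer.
Subtree rooted at C contains: A, B, C, D, E, H
Count = 6

Answer: 6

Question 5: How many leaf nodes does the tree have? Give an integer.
Answer: 5

Derivation:
Leaves (nodes with no children): A, D, E, G, H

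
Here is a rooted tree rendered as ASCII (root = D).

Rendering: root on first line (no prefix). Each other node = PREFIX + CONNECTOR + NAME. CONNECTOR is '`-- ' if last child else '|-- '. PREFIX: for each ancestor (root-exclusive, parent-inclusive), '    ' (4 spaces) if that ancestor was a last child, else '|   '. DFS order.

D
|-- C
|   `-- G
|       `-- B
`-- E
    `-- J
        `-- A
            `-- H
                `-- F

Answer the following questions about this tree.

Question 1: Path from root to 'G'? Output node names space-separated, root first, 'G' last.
Answer: D C G

Derivation:
Walk down from root: D -> C -> G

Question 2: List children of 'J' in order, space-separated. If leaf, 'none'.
Node J's children (from adjacency): A

Answer: A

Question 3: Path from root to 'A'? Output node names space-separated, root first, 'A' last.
Answer: D E J A

Derivation:
Walk down from root: D -> E -> J -> A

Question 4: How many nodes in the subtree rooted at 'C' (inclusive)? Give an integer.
Answer: 3

Derivation:
Subtree rooted at C contains: B, C, G
Count = 3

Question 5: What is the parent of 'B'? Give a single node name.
Scan adjacency: B appears as child of G

Answer: G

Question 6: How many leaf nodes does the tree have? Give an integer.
Leaves (nodes with no children): B, F

Answer: 2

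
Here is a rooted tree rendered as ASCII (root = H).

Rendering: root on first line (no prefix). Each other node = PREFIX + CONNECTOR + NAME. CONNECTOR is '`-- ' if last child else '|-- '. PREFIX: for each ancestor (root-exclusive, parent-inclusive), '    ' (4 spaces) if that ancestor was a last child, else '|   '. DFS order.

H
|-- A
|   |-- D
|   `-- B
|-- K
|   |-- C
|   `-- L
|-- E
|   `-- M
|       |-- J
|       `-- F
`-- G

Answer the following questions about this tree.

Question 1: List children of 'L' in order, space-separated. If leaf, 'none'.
Answer: none

Derivation:
Node L's children (from adjacency): (leaf)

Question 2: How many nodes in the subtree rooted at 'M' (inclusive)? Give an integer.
Answer: 3

Derivation:
Subtree rooted at M contains: F, J, M
Count = 3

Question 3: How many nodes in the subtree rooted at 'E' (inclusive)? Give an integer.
Answer: 4

Derivation:
Subtree rooted at E contains: E, F, J, M
Count = 4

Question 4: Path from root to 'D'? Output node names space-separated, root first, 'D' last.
Walk down from root: H -> A -> D

Answer: H A D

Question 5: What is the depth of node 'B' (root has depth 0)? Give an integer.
Answer: 2

Derivation:
Path from root to B: H -> A -> B
Depth = number of edges = 2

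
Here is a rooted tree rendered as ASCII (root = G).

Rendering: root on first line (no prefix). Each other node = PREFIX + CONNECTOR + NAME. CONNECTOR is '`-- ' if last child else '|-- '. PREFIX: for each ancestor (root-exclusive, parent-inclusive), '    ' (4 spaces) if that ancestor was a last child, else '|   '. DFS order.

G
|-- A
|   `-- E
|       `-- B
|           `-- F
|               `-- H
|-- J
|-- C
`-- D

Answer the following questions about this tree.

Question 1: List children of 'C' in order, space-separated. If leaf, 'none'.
Node C's children (from adjacency): (leaf)

Answer: none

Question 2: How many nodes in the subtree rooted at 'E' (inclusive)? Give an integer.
Subtree rooted at E contains: B, E, F, H
Count = 4

Answer: 4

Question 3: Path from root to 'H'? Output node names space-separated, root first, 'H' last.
Walk down from root: G -> A -> E -> B -> F -> H

Answer: G A E B F H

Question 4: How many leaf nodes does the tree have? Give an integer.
Answer: 4

Derivation:
Leaves (nodes with no children): C, D, H, J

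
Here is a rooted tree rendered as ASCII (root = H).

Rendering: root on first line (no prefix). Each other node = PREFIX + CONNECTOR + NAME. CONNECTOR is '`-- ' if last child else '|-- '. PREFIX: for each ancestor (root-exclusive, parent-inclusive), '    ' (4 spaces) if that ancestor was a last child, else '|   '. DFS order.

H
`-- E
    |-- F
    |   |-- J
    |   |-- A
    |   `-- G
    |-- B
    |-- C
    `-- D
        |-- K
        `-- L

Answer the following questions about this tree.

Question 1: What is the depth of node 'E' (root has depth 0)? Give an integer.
Answer: 1

Derivation:
Path from root to E: H -> E
Depth = number of edges = 1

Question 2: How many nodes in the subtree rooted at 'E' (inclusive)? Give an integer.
Subtree rooted at E contains: A, B, C, D, E, F, G, J, K, L
Count = 10

Answer: 10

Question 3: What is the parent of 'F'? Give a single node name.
Answer: E

Derivation:
Scan adjacency: F appears as child of E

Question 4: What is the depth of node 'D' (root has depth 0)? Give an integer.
Path from root to D: H -> E -> D
Depth = number of edges = 2

Answer: 2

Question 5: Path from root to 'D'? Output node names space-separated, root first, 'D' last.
Answer: H E D

Derivation:
Walk down from root: H -> E -> D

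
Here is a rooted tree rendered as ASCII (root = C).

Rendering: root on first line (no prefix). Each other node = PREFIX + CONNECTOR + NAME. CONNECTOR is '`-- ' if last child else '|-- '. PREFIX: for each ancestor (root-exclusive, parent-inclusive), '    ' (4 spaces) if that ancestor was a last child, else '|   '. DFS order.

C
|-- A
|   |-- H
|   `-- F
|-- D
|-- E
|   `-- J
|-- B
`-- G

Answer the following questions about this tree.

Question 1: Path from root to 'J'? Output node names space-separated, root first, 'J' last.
Walk down from root: C -> E -> J

Answer: C E J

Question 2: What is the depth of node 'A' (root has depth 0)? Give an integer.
Answer: 1

Derivation:
Path from root to A: C -> A
Depth = number of edges = 1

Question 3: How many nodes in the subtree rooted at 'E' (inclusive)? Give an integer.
Subtree rooted at E contains: E, J
Count = 2

Answer: 2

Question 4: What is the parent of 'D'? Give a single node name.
Scan adjacency: D appears as child of C

Answer: C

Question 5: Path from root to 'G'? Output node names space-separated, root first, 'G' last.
Answer: C G

Derivation:
Walk down from root: C -> G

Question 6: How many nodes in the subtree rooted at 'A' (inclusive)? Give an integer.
Answer: 3

Derivation:
Subtree rooted at A contains: A, F, H
Count = 3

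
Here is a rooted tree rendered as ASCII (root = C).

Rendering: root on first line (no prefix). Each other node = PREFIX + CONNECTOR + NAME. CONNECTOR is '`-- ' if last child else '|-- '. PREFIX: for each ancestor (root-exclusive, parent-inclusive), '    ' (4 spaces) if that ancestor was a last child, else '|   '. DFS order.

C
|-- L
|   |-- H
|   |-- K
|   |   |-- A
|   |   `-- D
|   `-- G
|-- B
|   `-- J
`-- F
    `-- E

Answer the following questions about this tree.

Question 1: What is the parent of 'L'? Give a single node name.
Scan adjacency: L appears as child of C

Answer: C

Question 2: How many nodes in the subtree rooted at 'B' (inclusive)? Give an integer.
Subtree rooted at B contains: B, J
Count = 2

Answer: 2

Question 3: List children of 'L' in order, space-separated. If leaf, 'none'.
Node L's children (from adjacency): H, K, G

Answer: H K G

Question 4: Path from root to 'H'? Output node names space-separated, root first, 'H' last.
Walk down from root: C -> L -> H

Answer: C L H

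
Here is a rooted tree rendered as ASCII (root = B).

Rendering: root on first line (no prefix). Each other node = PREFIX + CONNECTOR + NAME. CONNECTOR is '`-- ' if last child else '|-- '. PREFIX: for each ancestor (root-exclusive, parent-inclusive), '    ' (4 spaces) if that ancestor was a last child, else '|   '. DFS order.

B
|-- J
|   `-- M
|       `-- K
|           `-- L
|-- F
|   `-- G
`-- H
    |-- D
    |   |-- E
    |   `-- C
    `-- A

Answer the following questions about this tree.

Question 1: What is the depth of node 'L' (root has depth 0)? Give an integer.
Path from root to L: B -> J -> M -> K -> L
Depth = number of edges = 4

Answer: 4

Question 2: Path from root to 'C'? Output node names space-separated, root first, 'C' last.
Walk down from root: B -> H -> D -> C

Answer: B H D C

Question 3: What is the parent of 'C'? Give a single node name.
Answer: D

Derivation:
Scan adjacency: C appears as child of D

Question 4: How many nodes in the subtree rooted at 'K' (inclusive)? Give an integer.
Subtree rooted at K contains: K, L
Count = 2

Answer: 2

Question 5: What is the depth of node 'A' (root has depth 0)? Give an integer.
Path from root to A: B -> H -> A
Depth = number of edges = 2

Answer: 2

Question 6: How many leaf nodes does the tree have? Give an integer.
Leaves (nodes with no children): A, C, E, G, L

Answer: 5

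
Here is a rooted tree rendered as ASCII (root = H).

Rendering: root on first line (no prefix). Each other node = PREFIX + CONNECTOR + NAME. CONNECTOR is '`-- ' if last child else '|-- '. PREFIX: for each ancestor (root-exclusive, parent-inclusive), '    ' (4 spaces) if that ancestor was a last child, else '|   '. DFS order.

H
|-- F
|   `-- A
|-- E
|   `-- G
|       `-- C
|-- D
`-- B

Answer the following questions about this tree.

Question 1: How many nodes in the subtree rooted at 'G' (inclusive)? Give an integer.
Answer: 2

Derivation:
Subtree rooted at G contains: C, G
Count = 2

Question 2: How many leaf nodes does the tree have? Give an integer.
Leaves (nodes with no children): A, B, C, D

Answer: 4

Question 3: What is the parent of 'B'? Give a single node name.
Answer: H

Derivation:
Scan adjacency: B appears as child of H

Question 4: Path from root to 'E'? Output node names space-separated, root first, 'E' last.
Walk down from root: H -> E

Answer: H E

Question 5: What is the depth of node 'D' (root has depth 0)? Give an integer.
Answer: 1

Derivation:
Path from root to D: H -> D
Depth = number of edges = 1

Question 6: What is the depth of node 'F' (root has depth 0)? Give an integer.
Answer: 1

Derivation:
Path from root to F: H -> F
Depth = number of edges = 1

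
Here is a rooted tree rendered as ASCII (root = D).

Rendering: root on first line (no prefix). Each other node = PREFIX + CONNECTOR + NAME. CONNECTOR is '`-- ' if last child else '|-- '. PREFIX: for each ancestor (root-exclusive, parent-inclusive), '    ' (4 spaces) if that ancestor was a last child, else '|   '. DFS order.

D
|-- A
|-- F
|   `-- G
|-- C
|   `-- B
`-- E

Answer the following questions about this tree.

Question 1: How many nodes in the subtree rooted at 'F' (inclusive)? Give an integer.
Subtree rooted at F contains: F, G
Count = 2

Answer: 2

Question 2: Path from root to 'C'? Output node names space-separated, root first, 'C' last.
Walk down from root: D -> C

Answer: D C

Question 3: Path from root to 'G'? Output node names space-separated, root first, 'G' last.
Answer: D F G

Derivation:
Walk down from root: D -> F -> G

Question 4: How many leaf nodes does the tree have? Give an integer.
Leaves (nodes with no children): A, B, E, G

Answer: 4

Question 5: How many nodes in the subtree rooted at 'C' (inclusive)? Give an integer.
Subtree rooted at C contains: B, C
Count = 2

Answer: 2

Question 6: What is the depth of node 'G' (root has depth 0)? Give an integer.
Answer: 2

Derivation:
Path from root to G: D -> F -> G
Depth = number of edges = 2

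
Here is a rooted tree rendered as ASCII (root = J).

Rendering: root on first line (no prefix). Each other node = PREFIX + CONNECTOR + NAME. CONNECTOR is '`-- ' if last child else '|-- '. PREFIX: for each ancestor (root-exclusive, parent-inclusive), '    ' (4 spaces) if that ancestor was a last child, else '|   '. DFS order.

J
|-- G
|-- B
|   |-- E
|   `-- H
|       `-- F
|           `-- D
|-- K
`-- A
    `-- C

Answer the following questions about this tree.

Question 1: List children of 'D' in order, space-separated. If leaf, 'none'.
Answer: none

Derivation:
Node D's children (from adjacency): (leaf)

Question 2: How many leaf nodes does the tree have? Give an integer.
Leaves (nodes with no children): C, D, E, G, K

Answer: 5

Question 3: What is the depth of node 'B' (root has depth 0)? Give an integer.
Answer: 1

Derivation:
Path from root to B: J -> B
Depth = number of edges = 1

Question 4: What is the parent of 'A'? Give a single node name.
Answer: J

Derivation:
Scan adjacency: A appears as child of J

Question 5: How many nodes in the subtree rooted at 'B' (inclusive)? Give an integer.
Subtree rooted at B contains: B, D, E, F, H
Count = 5

Answer: 5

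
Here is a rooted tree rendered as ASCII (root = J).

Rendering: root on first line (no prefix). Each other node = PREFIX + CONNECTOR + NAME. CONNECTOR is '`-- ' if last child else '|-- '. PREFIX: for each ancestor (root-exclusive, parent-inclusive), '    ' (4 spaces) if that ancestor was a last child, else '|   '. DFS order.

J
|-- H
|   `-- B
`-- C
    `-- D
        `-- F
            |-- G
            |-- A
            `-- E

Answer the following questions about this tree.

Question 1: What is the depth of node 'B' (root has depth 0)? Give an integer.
Path from root to B: J -> H -> B
Depth = number of edges = 2

Answer: 2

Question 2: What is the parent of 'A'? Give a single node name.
Answer: F

Derivation:
Scan adjacency: A appears as child of F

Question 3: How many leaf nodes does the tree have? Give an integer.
Leaves (nodes with no children): A, B, E, G

Answer: 4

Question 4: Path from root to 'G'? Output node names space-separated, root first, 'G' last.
Answer: J C D F G

Derivation:
Walk down from root: J -> C -> D -> F -> G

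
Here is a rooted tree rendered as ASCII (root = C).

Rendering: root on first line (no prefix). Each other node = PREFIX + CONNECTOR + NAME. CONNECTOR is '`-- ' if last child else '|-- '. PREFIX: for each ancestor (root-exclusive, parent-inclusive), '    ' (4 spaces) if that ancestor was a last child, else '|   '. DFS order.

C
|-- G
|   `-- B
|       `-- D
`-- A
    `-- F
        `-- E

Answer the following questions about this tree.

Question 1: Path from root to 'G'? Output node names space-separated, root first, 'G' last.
Answer: C G

Derivation:
Walk down from root: C -> G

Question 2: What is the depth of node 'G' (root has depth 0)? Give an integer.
Path from root to G: C -> G
Depth = number of edges = 1

Answer: 1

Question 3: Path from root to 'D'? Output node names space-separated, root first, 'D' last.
Walk down from root: C -> G -> B -> D

Answer: C G B D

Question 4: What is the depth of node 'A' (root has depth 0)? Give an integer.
Path from root to A: C -> A
Depth = number of edges = 1

Answer: 1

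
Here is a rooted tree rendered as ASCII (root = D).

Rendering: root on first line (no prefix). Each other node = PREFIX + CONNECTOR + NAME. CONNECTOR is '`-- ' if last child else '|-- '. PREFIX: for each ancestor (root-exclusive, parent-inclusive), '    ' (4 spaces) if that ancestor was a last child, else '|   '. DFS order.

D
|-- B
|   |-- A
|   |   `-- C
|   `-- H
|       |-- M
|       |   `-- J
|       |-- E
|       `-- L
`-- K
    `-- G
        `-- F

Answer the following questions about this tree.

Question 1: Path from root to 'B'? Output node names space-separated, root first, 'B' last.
Walk down from root: D -> B

Answer: D B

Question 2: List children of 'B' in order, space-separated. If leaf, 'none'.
Node B's children (from adjacency): A, H

Answer: A H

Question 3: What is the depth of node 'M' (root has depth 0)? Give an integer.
Path from root to M: D -> B -> H -> M
Depth = number of edges = 3

Answer: 3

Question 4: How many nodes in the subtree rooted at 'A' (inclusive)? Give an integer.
Answer: 2

Derivation:
Subtree rooted at A contains: A, C
Count = 2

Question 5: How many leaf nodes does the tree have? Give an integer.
Leaves (nodes with no children): C, E, F, J, L

Answer: 5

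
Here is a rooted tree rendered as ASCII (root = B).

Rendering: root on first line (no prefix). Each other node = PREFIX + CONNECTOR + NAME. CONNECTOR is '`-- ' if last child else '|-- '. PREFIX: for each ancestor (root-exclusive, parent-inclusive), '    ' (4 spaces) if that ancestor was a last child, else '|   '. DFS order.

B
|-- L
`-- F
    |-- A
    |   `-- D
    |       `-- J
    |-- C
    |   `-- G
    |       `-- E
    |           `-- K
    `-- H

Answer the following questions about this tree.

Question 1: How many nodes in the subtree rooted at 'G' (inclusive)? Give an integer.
Answer: 3

Derivation:
Subtree rooted at G contains: E, G, K
Count = 3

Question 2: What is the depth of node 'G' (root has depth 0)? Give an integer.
Path from root to G: B -> F -> C -> G
Depth = number of edges = 3

Answer: 3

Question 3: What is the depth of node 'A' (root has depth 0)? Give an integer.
Answer: 2

Derivation:
Path from root to A: B -> F -> A
Depth = number of edges = 2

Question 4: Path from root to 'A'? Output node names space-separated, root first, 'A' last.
Walk down from root: B -> F -> A

Answer: B F A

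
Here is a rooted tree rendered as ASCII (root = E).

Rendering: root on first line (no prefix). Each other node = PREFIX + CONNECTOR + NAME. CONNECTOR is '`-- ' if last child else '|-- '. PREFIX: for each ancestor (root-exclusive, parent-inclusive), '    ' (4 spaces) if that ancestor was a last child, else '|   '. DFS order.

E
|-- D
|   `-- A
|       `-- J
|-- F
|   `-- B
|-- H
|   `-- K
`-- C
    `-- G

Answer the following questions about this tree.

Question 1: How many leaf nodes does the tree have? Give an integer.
Leaves (nodes with no children): B, G, J, K

Answer: 4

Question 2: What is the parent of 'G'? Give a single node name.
Scan adjacency: G appears as child of C

Answer: C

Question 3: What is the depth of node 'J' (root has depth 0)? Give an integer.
Answer: 3

Derivation:
Path from root to J: E -> D -> A -> J
Depth = number of edges = 3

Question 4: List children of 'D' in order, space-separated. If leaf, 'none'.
Node D's children (from adjacency): A

Answer: A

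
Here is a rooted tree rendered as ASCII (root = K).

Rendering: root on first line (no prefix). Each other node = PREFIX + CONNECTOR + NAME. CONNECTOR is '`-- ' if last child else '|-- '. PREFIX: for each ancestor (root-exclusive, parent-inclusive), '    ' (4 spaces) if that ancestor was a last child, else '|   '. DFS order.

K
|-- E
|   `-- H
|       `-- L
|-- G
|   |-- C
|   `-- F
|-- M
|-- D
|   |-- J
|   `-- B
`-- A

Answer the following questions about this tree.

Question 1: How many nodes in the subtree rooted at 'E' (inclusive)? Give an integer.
Answer: 3

Derivation:
Subtree rooted at E contains: E, H, L
Count = 3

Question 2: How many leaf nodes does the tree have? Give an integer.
Answer: 7

Derivation:
Leaves (nodes with no children): A, B, C, F, J, L, M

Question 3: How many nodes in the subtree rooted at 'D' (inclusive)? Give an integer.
Answer: 3

Derivation:
Subtree rooted at D contains: B, D, J
Count = 3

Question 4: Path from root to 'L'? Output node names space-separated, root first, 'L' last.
Walk down from root: K -> E -> H -> L

Answer: K E H L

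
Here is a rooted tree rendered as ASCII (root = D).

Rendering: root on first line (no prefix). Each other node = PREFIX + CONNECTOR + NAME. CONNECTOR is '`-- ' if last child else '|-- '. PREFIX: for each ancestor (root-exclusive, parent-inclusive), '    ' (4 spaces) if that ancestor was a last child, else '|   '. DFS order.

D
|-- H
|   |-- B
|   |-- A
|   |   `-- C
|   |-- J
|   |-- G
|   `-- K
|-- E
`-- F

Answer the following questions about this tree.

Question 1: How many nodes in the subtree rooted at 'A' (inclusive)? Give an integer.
Answer: 2

Derivation:
Subtree rooted at A contains: A, C
Count = 2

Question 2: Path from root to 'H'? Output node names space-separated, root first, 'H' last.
Walk down from root: D -> H

Answer: D H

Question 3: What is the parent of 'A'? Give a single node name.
Scan adjacency: A appears as child of H

Answer: H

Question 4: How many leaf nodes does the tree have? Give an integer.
Answer: 7

Derivation:
Leaves (nodes with no children): B, C, E, F, G, J, K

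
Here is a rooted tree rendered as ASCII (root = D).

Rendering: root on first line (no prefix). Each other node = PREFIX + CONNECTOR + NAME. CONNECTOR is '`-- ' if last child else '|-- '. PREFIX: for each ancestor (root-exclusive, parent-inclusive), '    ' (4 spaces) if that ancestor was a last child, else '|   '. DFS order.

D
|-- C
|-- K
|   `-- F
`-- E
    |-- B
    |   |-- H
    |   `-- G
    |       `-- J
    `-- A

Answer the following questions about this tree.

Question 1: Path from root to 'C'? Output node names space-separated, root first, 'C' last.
Walk down from root: D -> C

Answer: D C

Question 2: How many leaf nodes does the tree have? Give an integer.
Answer: 5

Derivation:
Leaves (nodes with no children): A, C, F, H, J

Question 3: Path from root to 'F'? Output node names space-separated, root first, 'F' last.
Answer: D K F

Derivation:
Walk down from root: D -> K -> F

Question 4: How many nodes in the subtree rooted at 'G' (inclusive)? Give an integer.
Answer: 2

Derivation:
Subtree rooted at G contains: G, J
Count = 2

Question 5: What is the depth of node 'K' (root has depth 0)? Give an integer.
Answer: 1

Derivation:
Path from root to K: D -> K
Depth = number of edges = 1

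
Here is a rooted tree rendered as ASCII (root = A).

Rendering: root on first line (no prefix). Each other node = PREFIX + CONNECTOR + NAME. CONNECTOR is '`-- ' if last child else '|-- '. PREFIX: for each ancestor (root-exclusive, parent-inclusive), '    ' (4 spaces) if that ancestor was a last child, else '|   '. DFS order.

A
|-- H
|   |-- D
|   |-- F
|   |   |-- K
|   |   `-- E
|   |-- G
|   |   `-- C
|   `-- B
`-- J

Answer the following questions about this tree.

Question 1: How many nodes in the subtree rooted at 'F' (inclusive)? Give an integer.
Answer: 3

Derivation:
Subtree rooted at F contains: E, F, K
Count = 3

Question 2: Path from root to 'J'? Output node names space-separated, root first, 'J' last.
Answer: A J

Derivation:
Walk down from root: A -> J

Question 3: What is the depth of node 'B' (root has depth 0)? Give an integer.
Path from root to B: A -> H -> B
Depth = number of edges = 2

Answer: 2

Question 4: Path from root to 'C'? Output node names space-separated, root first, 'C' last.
Answer: A H G C

Derivation:
Walk down from root: A -> H -> G -> C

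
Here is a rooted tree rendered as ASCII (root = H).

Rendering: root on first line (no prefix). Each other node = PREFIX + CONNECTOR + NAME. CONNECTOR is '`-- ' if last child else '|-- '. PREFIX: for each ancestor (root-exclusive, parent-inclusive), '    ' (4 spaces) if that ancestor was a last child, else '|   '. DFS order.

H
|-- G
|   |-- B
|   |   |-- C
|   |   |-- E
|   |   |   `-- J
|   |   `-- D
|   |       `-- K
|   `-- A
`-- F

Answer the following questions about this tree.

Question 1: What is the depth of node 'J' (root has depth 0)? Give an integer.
Answer: 4

Derivation:
Path from root to J: H -> G -> B -> E -> J
Depth = number of edges = 4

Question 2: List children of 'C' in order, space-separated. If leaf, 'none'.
Node C's children (from adjacency): (leaf)

Answer: none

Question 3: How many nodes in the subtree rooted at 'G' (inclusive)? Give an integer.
Answer: 8

Derivation:
Subtree rooted at G contains: A, B, C, D, E, G, J, K
Count = 8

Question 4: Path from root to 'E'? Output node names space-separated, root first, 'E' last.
Answer: H G B E

Derivation:
Walk down from root: H -> G -> B -> E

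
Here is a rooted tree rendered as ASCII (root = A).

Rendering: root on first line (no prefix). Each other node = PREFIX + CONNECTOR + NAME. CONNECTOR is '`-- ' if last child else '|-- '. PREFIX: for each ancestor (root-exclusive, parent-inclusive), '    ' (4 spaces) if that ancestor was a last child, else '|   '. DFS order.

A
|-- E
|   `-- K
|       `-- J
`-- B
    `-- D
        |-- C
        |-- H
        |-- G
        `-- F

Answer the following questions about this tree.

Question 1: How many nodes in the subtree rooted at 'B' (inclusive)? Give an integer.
Subtree rooted at B contains: B, C, D, F, G, H
Count = 6

Answer: 6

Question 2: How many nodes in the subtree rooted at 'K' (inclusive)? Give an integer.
Subtree rooted at K contains: J, K
Count = 2

Answer: 2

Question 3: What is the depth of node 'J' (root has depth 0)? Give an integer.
Answer: 3

Derivation:
Path from root to J: A -> E -> K -> J
Depth = number of edges = 3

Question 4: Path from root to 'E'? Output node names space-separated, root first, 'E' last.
Walk down from root: A -> E

Answer: A E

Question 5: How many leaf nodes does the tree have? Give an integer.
Answer: 5

Derivation:
Leaves (nodes with no children): C, F, G, H, J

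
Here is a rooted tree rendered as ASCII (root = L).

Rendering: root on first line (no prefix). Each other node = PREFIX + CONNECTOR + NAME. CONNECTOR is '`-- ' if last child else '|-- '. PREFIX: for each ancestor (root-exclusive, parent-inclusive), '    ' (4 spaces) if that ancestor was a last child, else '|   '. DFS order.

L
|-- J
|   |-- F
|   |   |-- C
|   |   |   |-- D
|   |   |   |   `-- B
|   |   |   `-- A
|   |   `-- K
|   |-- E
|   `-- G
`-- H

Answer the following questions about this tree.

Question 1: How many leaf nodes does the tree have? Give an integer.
Answer: 6

Derivation:
Leaves (nodes with no children): A, B, E, G, H, K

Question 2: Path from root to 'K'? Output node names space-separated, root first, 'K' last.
Walk down from root: L -> J -> F -> K

Answer: L J F K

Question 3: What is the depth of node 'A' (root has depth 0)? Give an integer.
Path from root to A: L -> J -> F -> C -> A
Depth = number of edges = 4

Answer: 4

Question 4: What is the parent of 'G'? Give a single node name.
Scan adjacency: G appears as child of J

Answer: J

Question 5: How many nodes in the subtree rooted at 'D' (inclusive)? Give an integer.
Answer: 2

Derivation:
Subtree rooted at D contains: B, D
Count = 2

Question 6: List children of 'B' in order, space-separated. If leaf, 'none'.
Answer: none

Derivation:
Node B's children (from adjacency): (leaf)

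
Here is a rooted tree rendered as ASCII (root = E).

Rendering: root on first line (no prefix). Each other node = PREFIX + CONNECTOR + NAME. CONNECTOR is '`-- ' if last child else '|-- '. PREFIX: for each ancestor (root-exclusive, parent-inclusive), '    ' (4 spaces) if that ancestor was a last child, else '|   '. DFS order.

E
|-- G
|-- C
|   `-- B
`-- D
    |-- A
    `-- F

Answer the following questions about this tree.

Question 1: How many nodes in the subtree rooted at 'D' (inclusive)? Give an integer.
Answer: 3

Derivation:
Subtree rooted at D contains: A, D, F
Count = 3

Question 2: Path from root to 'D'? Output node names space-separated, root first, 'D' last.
Walk down from root: E -> D

Answer: E D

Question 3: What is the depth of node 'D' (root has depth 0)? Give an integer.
Answer: 1

Derivation:
Path from root to D: E -> D
Depth = number of edges = 1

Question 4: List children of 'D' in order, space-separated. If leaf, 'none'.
Answer: A F

Derivation:
Node D's children (from adjacency): A, F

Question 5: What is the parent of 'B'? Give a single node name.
Answer: C

Derivation:
Scan adjacency: B appears as child of C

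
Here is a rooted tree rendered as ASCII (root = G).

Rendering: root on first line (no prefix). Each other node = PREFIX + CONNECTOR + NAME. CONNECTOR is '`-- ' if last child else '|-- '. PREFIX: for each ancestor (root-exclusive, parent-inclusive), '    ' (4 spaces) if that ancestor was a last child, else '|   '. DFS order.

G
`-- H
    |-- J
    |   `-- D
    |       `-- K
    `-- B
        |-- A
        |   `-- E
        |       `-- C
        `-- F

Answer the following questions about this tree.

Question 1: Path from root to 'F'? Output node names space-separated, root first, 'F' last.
Walk down from root: G -> H -> B -> F

Answer: G H B F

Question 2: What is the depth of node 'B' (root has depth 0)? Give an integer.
Answer: 2

Derivation:
Path from root to B: G -> H -> B
Depth = number of edges = 2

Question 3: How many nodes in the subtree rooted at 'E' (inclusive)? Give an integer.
Answer: 2

Derivation:
Subtree rooted at E contains: C, E
Count = 2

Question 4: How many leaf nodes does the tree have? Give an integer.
Answer: 3

Derivation:
Leaves (nodes with no children): C, F, K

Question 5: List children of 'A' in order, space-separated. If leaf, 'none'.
Node A's children (from adjacency): E

Answer: E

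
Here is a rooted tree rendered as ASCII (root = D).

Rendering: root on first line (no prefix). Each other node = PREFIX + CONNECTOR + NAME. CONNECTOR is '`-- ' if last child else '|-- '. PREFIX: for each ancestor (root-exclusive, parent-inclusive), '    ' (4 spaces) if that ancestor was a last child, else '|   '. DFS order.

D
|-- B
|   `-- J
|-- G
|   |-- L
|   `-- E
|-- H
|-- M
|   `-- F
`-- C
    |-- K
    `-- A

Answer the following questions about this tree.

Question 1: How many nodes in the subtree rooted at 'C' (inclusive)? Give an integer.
Answer: 3

Derivation:
Subtree rooted at C contains: A, C, K
Count = 3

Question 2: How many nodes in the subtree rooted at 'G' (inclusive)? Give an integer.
Answer: 3

Derivation:
Subtree rooted at G contains: E, G, L
Count = 3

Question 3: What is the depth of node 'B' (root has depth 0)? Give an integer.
Path from root to B: D -> B
Depth = number of edges = 1

Answer: 1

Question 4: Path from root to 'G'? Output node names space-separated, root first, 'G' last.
Answer: D G

Derivation:
Walk down from root: D -> G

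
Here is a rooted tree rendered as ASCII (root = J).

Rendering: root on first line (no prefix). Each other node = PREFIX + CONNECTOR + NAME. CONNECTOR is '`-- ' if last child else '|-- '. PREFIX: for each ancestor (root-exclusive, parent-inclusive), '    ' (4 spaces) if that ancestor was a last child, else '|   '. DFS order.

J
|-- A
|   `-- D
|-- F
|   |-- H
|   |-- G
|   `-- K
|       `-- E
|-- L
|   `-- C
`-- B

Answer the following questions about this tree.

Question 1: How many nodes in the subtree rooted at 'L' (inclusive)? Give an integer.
Answer: 2

Derivation:
Subtree rooted at L contains: C, L
Count = 2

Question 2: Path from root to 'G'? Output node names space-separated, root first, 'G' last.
Walk down from root: J -> F -> G

Answer: J F G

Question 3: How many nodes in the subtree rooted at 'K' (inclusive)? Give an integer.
Subtree rooted at K contains: E, K
Count = 2

Answer: 2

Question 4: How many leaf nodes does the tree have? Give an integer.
Leaves (nodes with no children): B, C, D, E, G, H

Answer: 6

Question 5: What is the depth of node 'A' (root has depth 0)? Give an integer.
Path from root to A: J -> A
Depth = number of edges = 1

Answer: 1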